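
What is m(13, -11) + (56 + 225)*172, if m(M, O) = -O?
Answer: 48343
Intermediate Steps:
m(13, -11) + (56 + 225)*172 = -1*(-11) + (56 + 225)*172 = 11 + 281*172 = 11 + 48332 = 48343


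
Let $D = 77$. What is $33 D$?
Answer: $2541$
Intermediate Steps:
$33 D = 33 \cdot 77 = 2541$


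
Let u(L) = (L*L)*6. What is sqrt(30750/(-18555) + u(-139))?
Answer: 2*sqrt(44345958911)/1237 ≈ 340.48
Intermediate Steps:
u(L) = 6*L**2 (u(L) = L**2*6 = 6*L**2)
sqrt(30750/(-18555) + u(-139)) = sqrt(30750/(-18555) + 6*(-139)**2) = sqrt(30750*(-1/18555) + 6*19321) = sqrt(-2050/1237 + 115926) = sqrt(143398412/1237) = 2*sqrt(44345958911)/1237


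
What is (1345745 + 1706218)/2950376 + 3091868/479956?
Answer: 2646745273999/354012665864 ≈ 7.4764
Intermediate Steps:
(1345745 + 1706218)/2950376 + 3091868/479956 = 3051963*(1/2950376) + 3091868*(1/479956) = 3051963/2950376 + 772967/119989 = 2646745273999/354012665864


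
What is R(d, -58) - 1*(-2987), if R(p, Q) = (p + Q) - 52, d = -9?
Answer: 2868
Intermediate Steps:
R(p, Q) = -52 + Q + p (R(p, Q) = (Q + p) - 52 = -52 + Q + p)
R(d, -58) - 1*(-2987) = (-52 - 58 - 9) - 1*(-2987) = -119 + 2987 = 2868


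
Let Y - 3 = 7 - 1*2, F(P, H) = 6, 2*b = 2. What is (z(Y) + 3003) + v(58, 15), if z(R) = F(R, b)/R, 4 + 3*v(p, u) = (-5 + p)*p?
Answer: 48325/12 ≈ 4027.1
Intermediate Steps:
b = 1 (b = (1/2)*2 = 1)
Y = 8 (Y = 3 + (7 - 1*2) = 3 + (7 - 2) = 3 + 5 = 8)
v(p, u) = -4/3 + p*(-5 + p)/3 (v(p, u) = -4/3 + ((-5 + p)*p)/3 = -4/3 + (p*(-5 + p))/3 = -4/3 + p*(-5 + p)/3)
z(R) = 6/R
(z(Y) + 3003) + v(58, 15) = (6/8 + 3003) + (-4/3 - 5/3*58 + (1/3)*58**2) = (6*(1/8) + 3003) + (-4/3 - 290/3 + (1/3)*3364) = (3/4 + 3003) + (-4/3 - 290/3 + 3364/3) = 12015/4 + 3070/3 = 48325/12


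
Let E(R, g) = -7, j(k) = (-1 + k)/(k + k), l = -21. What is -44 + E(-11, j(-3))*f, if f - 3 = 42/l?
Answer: -51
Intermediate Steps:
j(k) = (-1 + k)/(2*k) (j(k) = (-1 + k)/((2*k)) = (-1 + k)*(1/(2*k)) = (-1 + k)/(2*k))
f = 1 (f = 3 + 42/(-21) = 3 + 42*(-1/21) = 3 - 2 = 1)
-44 + E(-11, j(-3))*f = -44 - 7*1 = -44 - 7 = -51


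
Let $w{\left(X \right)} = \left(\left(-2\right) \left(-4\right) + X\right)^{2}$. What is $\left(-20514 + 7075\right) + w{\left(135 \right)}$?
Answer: $7010$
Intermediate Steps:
$w{\left(X \right)} = \left(8 + X\right)^{2}$
$\left(-20514 + 7075\right) + w{\left(135 \right)} = \left(-20514 + 7075\right) + \left(8 + 135\right)^{2} = -13439 + 143^{2} = -13439 + 20449 = 7010$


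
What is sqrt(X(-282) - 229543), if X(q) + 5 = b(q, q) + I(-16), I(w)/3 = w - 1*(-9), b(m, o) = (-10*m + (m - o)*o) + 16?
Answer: I*sqrt(226733) ≈ 476.17*I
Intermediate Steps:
b(m, o) = 16 - 10*m + o*(m - o) (b(m, o) = (-10*m + o*(m - o)) + 16 = 16 - 10*m + o*(m - o))
I(w) = 27 + 3*w (I(w) = 3*(w - 1*(-9)) = 3*(w + 9) = 3*(9 + w) = 27 + 3*w)
X(q) = -10 - 10*q (X(q) = -5 + ((16 - q**2 - 10*q + q*q) + (27 + 3*(-16))) = -5 + ((16 - q**2 - 10*q + q**2) + (27 - 48)) = -5 + ((16 - 10*q) - 21) = -5 + (-5 - 10*q) = -10 - 10*q)
sqrt(X(-282) - 229543) = sqrt((-10 - 10*(-282)) - 229543) = sqrt((-10 + 2820) - 229543) = sqrt(2810 - 229543) = sqrt(-226733) = I*sqrt(226733)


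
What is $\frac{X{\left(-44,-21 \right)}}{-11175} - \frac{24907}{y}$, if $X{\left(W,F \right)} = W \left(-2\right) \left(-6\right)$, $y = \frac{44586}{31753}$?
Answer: $- \frac{2945990244839}{166082850} \approx -17738.0$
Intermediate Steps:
$y = \frac{44586}{31753}$ ($y = 44586 \cdot \frac{1}{31753} = \frac{44586}{31753} \approx 1.4042$)
$X{\left(W,F \right)} = 12 W$ ($X{\left(W,F \right)} = - 2 W \left(-6\right) = 12 W$)
$\frac{X{\left(-44,-21 \right)}}{-11175} - \frac{24907}{y} = \frac{12 \left(-44\right)}{-11175} - \frac{24907}{\frac{44586}{31753}} = \left(-528\right) \left(- \frac{1}{11175}\right) - \frac{790871971}{44586} = \frac{176}{3725} - \frac{790871971}{44586} = - \frac{2945990244839}{166082850}$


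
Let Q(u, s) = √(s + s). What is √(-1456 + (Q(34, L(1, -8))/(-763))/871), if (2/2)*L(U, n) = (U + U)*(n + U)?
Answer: √(-643052988511024 - 1329146*I*√7)/664573 ≈ 1.0433e-7 - 38.158*I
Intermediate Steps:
L(U, n) = 2*U*(U + n) (L(U, n) = (U + U)*(n + U) = (2*U)*(U + n) = 2*U*(U + n))
Q(u, s) = √2*√s (Q(u, s) = √(2*s) = √2*√s)
√(-1456 + (Q(34, L(1, -8))/(-763))/871) = √(-1456 + ((√2*√(2*1*(1 - 8)))/(-763))/871) = √(-1456 + ((√2*√(2*1*(-7)))*(-1/763))*(1/871)) = √(-1456 + ((√2*√(-14))*(-1/763))*(1/871)) = √(-1456 + ((√2*(I*√14))*(-1/763))*(1/871)) = √(-1456 + ((2*I*√7)*(-1/763))*(1/871)) = √(-1456 - 2*I*√7/763*(1/871)) = √(-1456 - 2*I*√7/664573)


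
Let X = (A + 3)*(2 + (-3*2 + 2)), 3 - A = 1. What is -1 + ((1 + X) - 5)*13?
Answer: -183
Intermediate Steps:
A = 2 (A = 3 - 1*1 = 3 - 1 = 2)
X = -10 (X = (2 + 3)*(2 + (-3*2 + 2)) = 5*(2 + (-6 + 2)) = 5*(2 - 4) = 5*(-2) = -10)
-1 + ((1 + X) - 5)*13 = -1 + ((1 - 10) - 5)*13 = -1 + (-9 - 5)*13 = -1 - 14*13 = -1 - 182 = -183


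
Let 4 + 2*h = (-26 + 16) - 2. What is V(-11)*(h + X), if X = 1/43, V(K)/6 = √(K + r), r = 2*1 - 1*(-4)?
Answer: -2058*I*√5/43 ≈ -107.02*I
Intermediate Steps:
r = 6 (r = 2 + 4 = 6)
V(K) = 6*√(6 + K) (V(K) = 6*√(K + 6) = 6*√(6 + K))
h = -8 (h = -2 + ((-26 + 16) - 2)/2 = -2 + (-10 - 2)/2 = -2 + (½)*(-12) = -2 - 6 = -8)
X = 1/43 ≈ 0.023256
V(-11)*(h + X) = (6*√(6 - 11))*(-8 + 1/43) = (6*√(-5))*(-343/43) = (6*(I*√5))*(-343/43) = (6*I*√5)*(-343/43) = -2058*I*√5/43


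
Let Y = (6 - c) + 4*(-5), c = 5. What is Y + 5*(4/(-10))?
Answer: -21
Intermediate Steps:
Y = -19 (Y = (6 - 1*5) + 4*(-5) = (6 - 5) - 20 = 1 - 20 = -19)
Y + 5*(4/(-10)) = -19 + 5*(4/(-10)) = -19 + 5*(4*(-⅒)) = -19 + 5*(-⅖) = -19 - 2 = -21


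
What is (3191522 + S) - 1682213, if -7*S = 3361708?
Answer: 1029065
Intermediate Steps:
S = -480244 (S = -⅐*3361708 = -480244)
(3191522 + S) - 1682213 = (3191522 - 480244) - 1682213 = 2711278 - 1682213 = 1029065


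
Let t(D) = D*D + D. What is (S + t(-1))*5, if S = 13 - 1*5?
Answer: 40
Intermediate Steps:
t(D) = D + D² (t(D) = D² + D = D + D²)
S = 8 (S = 13 - 5 = 8)
(S + t(-1))*5 = (8 - (1 - 1))*5 = (8 - 1*0)*5 = (8 + 0)*5 = 8*5 = 40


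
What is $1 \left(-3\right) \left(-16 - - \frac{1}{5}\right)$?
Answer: $\frac{237}{5} \approx 47.4$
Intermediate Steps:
$1 \left(-3\right) \left(-16 - - \frac{1}{5}\right) = - 3 \left(-16 - \left(-1\right) \frac{1}{5}\right) = - 3 \left(-16 - - \frac{1}{5}\right) = - 3 \left(-16 + \frac{1}{5}\right) = \left(-3\right) \left(- \frac{79}{5}\right) = \frac{237}{5}$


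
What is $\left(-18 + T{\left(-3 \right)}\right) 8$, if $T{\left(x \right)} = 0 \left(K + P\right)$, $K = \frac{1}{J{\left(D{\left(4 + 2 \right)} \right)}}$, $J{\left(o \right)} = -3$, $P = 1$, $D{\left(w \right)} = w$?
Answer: $-144$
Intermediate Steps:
$K = - \frac{1}{3}$ ($K = \frac{1}{-3} = - \frac{1}{3} \approx -0.33333$)
$T{\left(x \right)} = 0$ ($T{\left(x \right)} = 0 \left(- \frac{1}{3} + 1\right) = 0 \cdot \frac{2}{3} = 0$)
$\left(-18 + T{\left(-3 \right)}\right) 8 = \left(-18 + 0\right) 8 = \left(-18\right) 8 = -144$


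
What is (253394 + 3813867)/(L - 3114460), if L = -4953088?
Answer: -4067261/8067548 ≈ -0.50415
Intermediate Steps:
(253394 + 3813867)/(L - 3114460) = (253394 + 3813867)/(-4953088 - 3114460) = 4067261/(-8067548) = 4067261*(-1/8067548) = -4067261/8067548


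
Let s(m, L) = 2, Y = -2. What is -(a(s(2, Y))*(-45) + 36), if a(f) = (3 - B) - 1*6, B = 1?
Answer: -216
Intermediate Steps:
a(f) = -4 (a(f) = (3 - 1*1) - 1*6 = (3 - 1) - 6 = 2 - 6 = -4)
-(a(s(2, Y))*(-45) + 36) = -(-4*(-45) + 36) = -(180 + 36) = -1*216 = -216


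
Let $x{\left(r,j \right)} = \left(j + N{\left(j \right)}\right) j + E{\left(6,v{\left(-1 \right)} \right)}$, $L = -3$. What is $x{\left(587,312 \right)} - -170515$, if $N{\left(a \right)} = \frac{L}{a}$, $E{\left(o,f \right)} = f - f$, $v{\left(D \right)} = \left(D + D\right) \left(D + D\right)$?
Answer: $267856$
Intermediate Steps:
$v{\left(D \right)} = 4 D^{2}$ ($v{\left(D \right)} = 2 D 2 D = 4 D^{2}$)
$E{\left(o,f \right)} = 0$
$N{\left(a \right)} = - \frac{3}{a}$
$x{\left(r,j \right)} = j \left(j - \frac{3}{j}\right)$ ($x{\left(r,j \right)} = \left(j - \frac{3}{j}\right) j + 0 = j \left(j - \frac{3}{j}\right) + 0 = j \left(j - \frac{3}{j}\right)$)
$x{\left(587,312 \right)} - -170515 = \left(-3 + 312^{2}\right) - -170515 = \left(-3 + 97344\right) + 170515 = 97341 + 170515 = 267856$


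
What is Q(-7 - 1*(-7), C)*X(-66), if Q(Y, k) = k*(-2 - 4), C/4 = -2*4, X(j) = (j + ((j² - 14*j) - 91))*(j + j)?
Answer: -129837312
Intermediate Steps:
X(j) = 2*j*(-91 + j² - 13*j) (X(j) = (j + (-91 + j² - 14*j))*(2*j) = (-91 + j² - 13*j)*(2*j) = 2*j*(-91 + j² - 13*j))
C = -32 (C = 4*(-2*4) = 4*(-8) = -32)
Q(Y, k) = -6*k (Q(Y, k) = k*(-6) = -6*k)
Q(-7 - 1*(-7), C)*X(-66) = (-6*(-32))*(2*(-66)*(-91 + (-66)² - 13*(-66))) = 192*(2*(-66)*(-91 + 4356 + 858)) = 192*(2*(-66)*5123) = 192*(-676236) = -129837312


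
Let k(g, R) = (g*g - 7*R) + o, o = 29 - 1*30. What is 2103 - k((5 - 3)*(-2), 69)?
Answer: 2571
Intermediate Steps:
o = -1 (o = 29 - 30 = -1)
k(g, R) = -1 + g² - 7*R (k(g, R) = (g*g - 7*R) - 1 = (g² - 7*R) - 1 = -1 + g² - 7*R)
2103 - k((5 - 3)*(-2), 69) = 2103 - (-1 + ((5 - 3)*(-2))² - 7*69) = 2103 - (-1 + (2*(-2))² - 483) = 2103 - (-1 + (-4)² - 483) = 2103 - (-1 + 16 - 483) = 2103 - 1*(-468) = 2103 + 468 = 2571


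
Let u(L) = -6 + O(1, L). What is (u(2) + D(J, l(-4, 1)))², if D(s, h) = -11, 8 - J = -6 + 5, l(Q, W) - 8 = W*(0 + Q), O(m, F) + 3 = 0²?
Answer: 400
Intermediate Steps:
O(m, F) = -3 (O(m, F) = -3 + 0² = -3 + 0 = -3)
l(Q, W) = 8 + Q*W (l(Q, W) = 8 + W*(0 + Q) = 8 + W*Q = 8 + Q*W)
J = 9 (J = 8 - (-6 + 5) = 8 - 1*(-1) = 8 + 1 = 9)
u(L) = -9 (u(L) = -6 - 3 = -9)
(u(2) + D(J, l(-4, 1)))² = (-9 - 11)² = (-20)² = 400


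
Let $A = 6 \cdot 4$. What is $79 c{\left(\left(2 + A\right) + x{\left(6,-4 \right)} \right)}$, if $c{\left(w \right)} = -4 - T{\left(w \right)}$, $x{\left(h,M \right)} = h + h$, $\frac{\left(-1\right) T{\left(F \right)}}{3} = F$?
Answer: $8690$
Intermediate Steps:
$T{\left(F \right)} = - 3 F$
$x{\left(h,M \right)} = 2 h$
$A = 24$
$c{\left(w \right)} = -4 + 3 w$ ($c{\left(w \right)} = -4 - - 3 w = -4 + 3 w$)
$79 c{\left(\left(2 + A\right) + x{\left(6,-4 \right)} \right)} = 79 \left(-4 + 3 \left(\left(2 + 24\right) + 2 \cdot 6\right)\right) = 79 \left(-4 + 3 \left(26 + 12\right)\right) = 79 \left(-4 + 3 \cdot 38\right) = 79 \left(-4 + 114\right) = 79 \cdot 110 = 8690$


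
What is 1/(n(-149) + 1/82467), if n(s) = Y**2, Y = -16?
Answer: 82467/21111553 ≈ 0.0039063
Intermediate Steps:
n(s) = 256 (n(s) = (-16)**2 = 256)
1/(n(-149) + 1/82467) = 1/(256 + 1/82467) = 1/(21111553/82467) = 82467/21111553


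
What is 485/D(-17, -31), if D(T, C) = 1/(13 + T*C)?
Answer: 261900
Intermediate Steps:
D(T, C) = 1/(13 + C*T)
485/D(-17, -31) = 485/(1/(13 - 31*(-17))) = 485/(1/(13 + 527)) = 485/(1/540) = 485*540 = 261900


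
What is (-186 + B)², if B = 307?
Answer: 14641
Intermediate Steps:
(-186 + B)² = (-186 + 307)² = 121² = 14641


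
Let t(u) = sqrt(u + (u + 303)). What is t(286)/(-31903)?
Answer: -5*sqrt(35)/31903 ≈ -0.00092720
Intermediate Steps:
t(u) = sqrt(303 + 2*u) (t(u) = sqrt(u + (303 + u)) = sqrt(303 + 2*u))
t(286)/(-31903) = sqrt(303 + 2*286)/(-31903) = sqrt(303 + 572)*(-1/31903) = sqrt(875)*(-1/31903) = (5*sqrt(35))*(-1/31903) = -5*sqrt(35)/31903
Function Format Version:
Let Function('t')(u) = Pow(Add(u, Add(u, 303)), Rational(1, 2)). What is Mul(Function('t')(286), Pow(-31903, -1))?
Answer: Mul(Rational(-5, 31903), Pow(35, Rational(1, 2))) ≈ -0.00092720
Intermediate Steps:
Function('t')(u) = Pow(Add(303, Mul(2, u)), Rational(1, 2)) (Function('t')(u) = Pow(Add(u, Add(303, u)), Rational(1, 2)) = Pow(Add(303, Mul(2, u)), Rational(1, 2)))
Mul(Function('t')(286), Pow(-31903, -1)) = Mul(Pow(Add(303, Mul(2, 286)), Rational(1, 2)), Pow(-31903, -1)) = Mul(Pow(Add(303, 572), Rational(1, 2)), Rational(-1, 31903)) = Mul(Pow(875, Rational(1, 2)), Rational(-1, 31903)) = Mul(Mul(5, Pow(35, Rational(1, 2))), Rational(-1, 31903)) = Mul(Rational(-5, 31903), Pow(35, Rational(1, 2)))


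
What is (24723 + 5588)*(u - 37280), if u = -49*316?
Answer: -1599329604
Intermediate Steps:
u = -15484
(24723 + 5588)*(u - 37280) = (24723 + 5588)*(-15484 - 37280) = 30311*(-52764) = -1599329604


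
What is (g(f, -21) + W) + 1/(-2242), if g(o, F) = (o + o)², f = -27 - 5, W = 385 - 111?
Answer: 9797539/2242 ≈ 4370.0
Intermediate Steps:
W = 274
f = -32
g(o, F) = 4*o² (g(o, F) = (2*o)² = 4*o²)
(g(f, -21) + W) + 1/(-2242) = (4*(-32)² + 274) + 1/(-2242) = (4*1024 + 274) - 1/2242 = (4096 + 274) - 1/2242 = 4370 - 1/2242 = 9797539/2242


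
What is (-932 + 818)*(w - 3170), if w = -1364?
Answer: 516876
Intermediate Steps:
(-932 + 818)*(w - 3170) = (-932 + 818)*(-1364 - 3170) = -114*(-4534) = 516876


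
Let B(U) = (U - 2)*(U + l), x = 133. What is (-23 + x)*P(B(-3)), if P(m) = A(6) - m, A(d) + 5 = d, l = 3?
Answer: 110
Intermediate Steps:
A(d) = -5 + d
B(U) = (-2 + U)*(3 + U) (B(U) = (U - 2)*(U + 3) = (-2 + U)*(3 + U))
P(m) = 1 - m (P(m) = (-5 + 6) - m = 1 - m)
(-23 + x)*P(B(-3)) = (-23 + 133)*(1 - (-6 - 3 + (-3)²)) = 110*(1 - (-6 - 3 + 9)) = 110*(1 - 1*0) = 110*(1 + 0) = 110*1 = 110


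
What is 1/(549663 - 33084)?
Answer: 1/516579 ≈ 1.9358e-6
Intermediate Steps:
1/(549663 - 33084) = 1/516579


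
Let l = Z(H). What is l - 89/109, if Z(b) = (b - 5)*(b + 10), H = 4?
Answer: -1615/109 ≈ -14.817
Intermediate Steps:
Z(b) = (-5 + b)*(10 + b)
l = -14 (l = -50 + 4**2 + 5*4 = -50 + 16 + 20 = -14)
l - 89/109 = -14 - 89/109 = -1615/109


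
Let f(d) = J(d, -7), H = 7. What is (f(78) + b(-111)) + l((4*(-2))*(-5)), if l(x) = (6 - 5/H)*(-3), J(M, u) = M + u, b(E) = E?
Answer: -391/7 ≈ -55.857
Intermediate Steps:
f(d) = -7 + d (f(d) = d - 7 = -7 + d)
l(x) = -111/7 (l(x) = (6 - 5/7)*(-3) = (37/7)*(-3) = -111/7)
(f(78) + b(-111)) + l((4*(-2))*(-5)) = ((-7 + 78) - 111) - 111/7 = (71 - 111) - 111/7 = -40 - 111/7 = -391/7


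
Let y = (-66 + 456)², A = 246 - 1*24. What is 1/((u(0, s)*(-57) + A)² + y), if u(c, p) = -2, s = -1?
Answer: 1/264996 ≈ 3.7736e-6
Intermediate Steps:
A = 222 (A = 246 - 24 = 222)
y = 152100 (y = 390² = 152100)
1/((u(0, s)*(-57) + A)² + y) = 1/((-2*(-57) + 222)² + 152100) = 1/((114 + 222)² + 152100) = 1/(336² + 152100) = 1/(112896 + 152100) = 1/264996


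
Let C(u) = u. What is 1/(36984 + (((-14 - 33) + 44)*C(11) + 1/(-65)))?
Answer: 65/2401814 ≈ 2.7063e-5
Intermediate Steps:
1/(36984 + (((-14 - 33) + 44)*C(11) + 1/(-65))) = 1/(36984 + (((-14 - 33) + 44)*11 + 1/(-65))) = 1/(36984 + ((-47 + 44)*11 - 1/65)) = 1/(36984 + (-3*11 - 1/65)) = 1/(36984 + (-33 - 1/65)) = 1/(36984 - 2146/65) = 1/(2401814/65) = 65/2401814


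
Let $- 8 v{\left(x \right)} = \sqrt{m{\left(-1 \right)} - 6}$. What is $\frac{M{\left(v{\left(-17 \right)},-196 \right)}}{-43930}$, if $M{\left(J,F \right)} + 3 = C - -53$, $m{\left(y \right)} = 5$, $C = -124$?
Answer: $\frac{37}{21965} \approx 0.0016845$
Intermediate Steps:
$v{\left(x \right)} = - \frac{i}{8}$ ($v{\left(x \right)} = - \frac{\sqrt{5 - 6}}{8} = - \frac{\sqrt{-1}}{8} = - \frac{i}{8}$)
$M{\left(J,F \right)} = -74$ ($M{\left(J,F \right)} = -3 - 71 = -74$)
$\frac{M{\left(v{\left(-17 \right)},-196 \right)}}{-43930} = - \frac{74}{-43930} = \left(-74\right) \left(- \frac{1}{43930}\right) = \frac{37}{21965}$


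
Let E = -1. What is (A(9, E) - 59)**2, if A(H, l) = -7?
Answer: 4356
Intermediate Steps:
(A(9, E) - 59)**2 = (-7 - 59)**2 = (-66)**2 = 4356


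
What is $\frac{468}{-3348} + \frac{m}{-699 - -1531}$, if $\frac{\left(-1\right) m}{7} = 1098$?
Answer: $- \frac{362807}{38688} \approx -9.3778$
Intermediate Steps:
$m = -7686$ ($m = \left(-7\right) 1098 = -7686$)
$\frac{468}{-3348} + \frac{m}{-699 - -1531} = \frac{468}{-3348} - \frac{7686}{-699 - -1531} = 468 \left(- \frac{1}{3348}\right) - \frac{7686}{-699 + 1531} = - \frac{13}{93} - \frac{7686}{832} = - \frac{13}{93} - \frac{3843}{416} = - \frac{362807}{38688}$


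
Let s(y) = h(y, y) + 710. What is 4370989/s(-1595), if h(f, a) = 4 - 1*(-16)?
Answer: 4370989/730 ≈ 5987.7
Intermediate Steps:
h(f, a) = 20 (h(f, a) = 4 + 16 = 20)
s(y) = 730 (s(y) = 20 + 710 = 730)
4370989/s(-1595) = 4370989/730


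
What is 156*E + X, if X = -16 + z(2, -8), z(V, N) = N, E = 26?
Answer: 4032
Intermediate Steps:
X = -24 (X = -16 - 8 = -24)
156*E + X = 156*26 - 24 = 4056 - 24 = 4032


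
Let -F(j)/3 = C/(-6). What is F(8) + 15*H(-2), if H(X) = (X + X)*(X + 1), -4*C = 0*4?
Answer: 60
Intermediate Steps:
C = 0 (C = -0*4 = -¼*0 = 0)
H(X) = 2*X*(1 + X) (H(X) = (2*X)*(1 + X) = 2*X*(1 + X))
F(j) = 0 (F(j) = -0/(-6) = -0*(-1)/6 = -3*0 = 0)
F(8) + 15*H(-2) = 0 + 15*(2*(-2)*(1 - 2)) = 0 + 15*(2*(-2)*(-1)) = 0 + 15*4 = 0 + 60 = 60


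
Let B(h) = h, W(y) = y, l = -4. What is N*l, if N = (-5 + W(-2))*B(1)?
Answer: 28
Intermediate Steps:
N = -7 (N = (-5 - 2)*1 = -7*1 = -7)
N*l = -7*(-4) = 28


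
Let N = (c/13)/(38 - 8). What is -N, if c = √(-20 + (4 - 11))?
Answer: -I*√3/130 ≈ -0.013323*I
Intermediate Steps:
c = 3*I*√3 (c = √(-20 - 7) = √(-27) = 3*I*√3 ≈ 5.1962*I)
N = I*√3/130 (N = ((3*I*√3)/13)/(38 - 8) = ((3*I*√3)/13)/30 = (3*I*√3/13)*(1/30) = I*√3/130 ≈ 0.013323*I)
-N = -I*√3/130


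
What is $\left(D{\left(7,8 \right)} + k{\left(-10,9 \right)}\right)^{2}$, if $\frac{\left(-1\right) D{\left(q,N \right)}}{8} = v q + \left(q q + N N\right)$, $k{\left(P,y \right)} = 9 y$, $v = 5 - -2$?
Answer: $1476225$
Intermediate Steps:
$v = 7$ ($v = 5 + 2 = 7$)
$D{\left(q,N \right)} = - 56 q - 8 N^{2} - 8 q^{2}$ ($D{\left(q,N \right)} = - 8 \left(7 q + \left(q q + N N\right)\right) = - 8 \left(7 q + \left(q^{2} + N^{2}\right)\right) = - 8 \left(7 q + \left(N^{2} + q^{2}\right)\right) = - 8 \left(N^{2} + q^{2} + 7 q\right) = - 56 q - 8 N^{2} - 8 q^{2}$)
$\left(D{\left(7,8 \right)} + k{\left(-10,9 \right)}\right)^{2} = \left(\left(\left(-56\right) 7 - 8 \cdot 8^{2} - 8 \cdot 7^{2}\right) + 9 \cdot 9\right)^{2} = \left(\left(-392 - 512 - 392\right) + 81\right)^{2} = \left(-1296 + 81\right)^{2} = \left(-1215\right)^{2} = 1476225$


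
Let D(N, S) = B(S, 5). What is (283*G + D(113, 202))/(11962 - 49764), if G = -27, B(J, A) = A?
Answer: 3818/18901 ≈ 0.20200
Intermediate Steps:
D(N, S) = 5
(283*G + D(113, 202))/(11962 - 49764) = (283*(-27) + 5)/(11962 - 49764) = (-7641 + 5)/(-37802) = -7636*(-1/37802) = 3818/18901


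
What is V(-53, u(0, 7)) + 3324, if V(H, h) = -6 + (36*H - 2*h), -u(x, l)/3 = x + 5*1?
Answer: 1440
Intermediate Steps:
u(x, l) = -15 - 3*x (u(x, l) = -3*(x + 5*1) = -3*(x + 5) = -3*(5 + x) = -15 - 3*x)
V(H, h) = -6 - 2*h + 36*H (V(H, h) = -6 + (-2*h + 36*H) = -6 - 2*h + 36*H)
V(-53, u(0, 7)) + 3324 = (-6 - 2*(-15 - 3*0) + 36*(-53)) + 3324 = (-6 - 2*(-15 + 0) - 1908) + 3324 = (-6 - 2*(-15) - 1908) + 3324 = (-6 + 30 - 1908) + 3324 = -1884 + 3324 = 1440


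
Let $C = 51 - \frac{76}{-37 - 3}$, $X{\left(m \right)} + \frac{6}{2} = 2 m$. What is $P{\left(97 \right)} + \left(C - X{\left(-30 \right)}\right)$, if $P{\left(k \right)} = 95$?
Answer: $\frac{2109}{10} \approx 210.9$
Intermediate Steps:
$X{\left(m \right)} = -3 + 2 m$
$C = \frac{529}{10}$ ($C = 51 - \frac{76}{-40} = 51 - - \frac{19}{10} = 51 + \frac{19}{10} = \frac{529}{10} \approx 52.9$)
$P{\left(97 \right)} + \left(C - X{\left(-30 \right)}\right) = 95 + \left(\frac{529}{10} - \left(-3 + 2 \left(-30\right)\right)\right) = 95 + \left(\frac{529}{10} - \left(-3 - 60\right)\right) = 95 + \left(\frac{529}{10} - -63\right) = 95 + \left(\frac{529}{10} + 63\right) = 95 + \frac{1159}{10} = \frac{2109}{10}$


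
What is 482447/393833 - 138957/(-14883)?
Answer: 1875942754/177618683 ≈ 10.562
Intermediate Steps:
482447/393833 - 138957/(-14883) = 482447*(1/393833) - 138957*(-1/14883) = 482447/393833 + 46319/4961 = 1875942754/177618683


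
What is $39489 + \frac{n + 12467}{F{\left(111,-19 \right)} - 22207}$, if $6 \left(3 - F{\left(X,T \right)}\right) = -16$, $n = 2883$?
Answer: $\frac{1315039653}{33302} \approx 39488.0$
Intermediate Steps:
$F{\left(X,T \right)} = \frac{17}{3}$ ($F{\left(X,T \right)} = 3 - - \frac{8}{3} = 3 + \frac{8}{3} = \frac{17}{3}$)
$39489 + \frac{n + 12467}{F{\left(111,-19 \right)} - 22207} = 39489 + \frac{2883 + 12467}{\frac{17}{3} - 22207} = 39489 + \frac{15350}{- \frac{66604}{3}} = 39489 + 15350 \left(- \frac{3}{66604}\right) = 39489 - \frac{23025}{33302} = \frac{1315039653}{33302}$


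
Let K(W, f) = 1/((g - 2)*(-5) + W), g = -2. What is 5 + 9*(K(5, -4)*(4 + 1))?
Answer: 34/5 ≈ 6.8000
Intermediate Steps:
K(W, f) = 1/(20 + W) (K(W, f) = 1/((-2 - 2)*(-5) + W) = 1/(-4*(-5) + W) = 1/(20 + W))
5 + 9*(K(5, -4)*(4 + 1)) = 5 + 9*((4 + 1)/(20 + 5)) = 5 + 9*(5/25) = 5 + 9*((1/25)*5) = 5 + 9*(⅕) = 5 + 9/5 = 34/5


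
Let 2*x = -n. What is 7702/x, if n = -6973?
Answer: 15404/6973 ≈ 2.2091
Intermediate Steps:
x = 6973/2 (x = (-1*(-6973))/2 = (1/2)*6973 = 6973/2 ≈ 3486.5)
7702/x = 7702/(6973/2) = 7702*(2/6973) = 15404/6973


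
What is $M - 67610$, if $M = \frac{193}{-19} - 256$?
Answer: $- \frac{1289647}{19} \approx -67876.0$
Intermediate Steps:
$M = - \frac{5057}{19}$ ($M = 193 \left(- \frac{1}{19}\right) - 256 = - \frac{193}{19} - 256 = - \frac{5057}{19} \approx -266.16$)
$M - 67610 = - \frac{5057}{19} - 67610 = - \frac{1289647}{19}$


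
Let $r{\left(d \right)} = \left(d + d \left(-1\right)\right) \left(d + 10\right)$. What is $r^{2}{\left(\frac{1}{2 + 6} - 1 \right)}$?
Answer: $0$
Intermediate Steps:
$r{\left(d \right)} = 0$ ($r{\left(d \right)} = \left(d - d\right) \left(10 + d\right) = 0 \left(10 + d\right) = 0$)
$r^{2}{\left(\frac{1}{2 + 6} - 1 \right)} = 0^{2} = 0$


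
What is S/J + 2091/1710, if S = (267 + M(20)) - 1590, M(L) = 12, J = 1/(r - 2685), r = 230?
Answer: 1834548547/570 ≈ 3.2185e+6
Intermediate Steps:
J = -1/2455 (J = 1/(230 - 2685) = 1/(-2455) = -1/2455 ≈ -0.00040733)
S = -1311 (S = (267 + 12) - 1590 = 279 - 1590 = -1311)
S/J + 2091/1710 = -1311/(-1/2455) + 2091/1710 = -1311*(-2455) + 2091*(1/1710) = 3218505 + 697/570 = 1834548547/570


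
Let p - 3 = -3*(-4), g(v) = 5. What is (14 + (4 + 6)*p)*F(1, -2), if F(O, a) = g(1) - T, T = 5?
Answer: 0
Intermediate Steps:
F(O, a) = 0 (F(O, a) = 5 - 1*5 = 5 - 5 = 0)
p = 15 (p = 3 - 3*(-4) = 3 + 12 = 15)
(14 + (4 + 6)*p)*F(1, -2) = (14 + (4 + 6)*15)*0 = (14 + 10*15)*0 = (14 + 150)*0 = 164*0 = 0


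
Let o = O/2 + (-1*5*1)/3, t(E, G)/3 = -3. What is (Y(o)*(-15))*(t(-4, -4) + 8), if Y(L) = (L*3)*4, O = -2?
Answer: -480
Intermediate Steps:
t(E, G) = -9 (t(E, G) = 3*(-3) = -9)
o = -8/3 (o = -2/2 + (-1*5*1)/3 = -2*½ - 5*1*(⅓) = -1 - 5*⅓ = -1 - 5/3 = -8/3 ≈ -2.6667)
Y(L) = 12*L (Y(L) = (3*L)*4 = 12*L)
(Y(o)*(-15))*(t(-4, -4) + 8) = ((12*(-8/3))*(-15))*(-9 + 8) = -32*(-15)*(-1) = 480*(-1) = -480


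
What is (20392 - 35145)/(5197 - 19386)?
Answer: 14753/14189 ≈ 1.0397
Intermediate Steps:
(20392 - 35145)/(5197 - 19386) = -14753/(-14189) = -14753*(-1/14189) = 14753/14189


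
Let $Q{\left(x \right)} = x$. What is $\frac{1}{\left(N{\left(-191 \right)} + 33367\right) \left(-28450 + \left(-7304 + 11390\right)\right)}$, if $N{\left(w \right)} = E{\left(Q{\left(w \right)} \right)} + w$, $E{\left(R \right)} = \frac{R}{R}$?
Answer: $- \frac{1}{808324428} \approx -1.2371 \cdot 10^{-9}$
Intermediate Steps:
$E{\left(R \right)} = 1$
$N{\left(w \right)} = 1 + w$
$\frac{1}{\left(N{\left(-191 \right)} + 33367\right) \left(-28450 + \left(-7304 + 11390\right)\right)} = \frac{1}{\left(\left(1 - 191\right) + 33367\right) \left(-28450 + \left(-7304 + 11390\right)\right)} = \frac{1}{\left(-190 + 33367\right) \left(-28450 + 4086\right)} = \frac{1}{33177 \left(-24364\right)} = \frac{1}{-808324428} = - \frac{1}{808324428}$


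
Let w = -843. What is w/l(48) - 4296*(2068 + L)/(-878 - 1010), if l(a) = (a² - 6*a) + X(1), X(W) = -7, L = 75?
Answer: 2311740171/474124 ≈ 4875.8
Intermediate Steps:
l(a) = -7 + a² - 6*a (l(a) = (a² - 6*a) - 7 = -7 + a² - 6*a)
w/l(48) - 4296*(2068 + L)/(-878 - 1010) = -843/(-7 + 48² - 6*48) - 4296*(2068 + 75)/(-878 - 1010) = -843/(-7 + 2304 - 288) - 4296/((-1888/2143)) = -843/2009 - 4296/((-1888*1/2143)) = -843*1/2009 - 4296/(-1888/2143) = -843/2009 - 4296*(-2143/1888) = -843/2009 + 1150791/236 = 2311740171/474124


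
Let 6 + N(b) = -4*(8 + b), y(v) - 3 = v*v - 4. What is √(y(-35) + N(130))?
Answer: 3*√74 ≈ 25.807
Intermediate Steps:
y(v) = -1 + v² (y(v) = 3 + (v*v - 4) = 3 + (v² - 4) = 3 + (-4 + v²) = -1 + v²)
N(b) = -38 - 4*b (N(b) = -6 - 4*(8 + b) = -6 + (-32 - 4*b) = -38 - 4*b)
√(y(-35) + N(130)) = √((-1 + (-35)²) + (-38 - 4*130)) = √((-1 + 1225) + (-38 - 520)) = √(1224 - 558) = √666 = 3*√74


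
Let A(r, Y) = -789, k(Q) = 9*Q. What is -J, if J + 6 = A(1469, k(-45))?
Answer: 795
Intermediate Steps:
J = -795 (J = -6 - 789 = -795)
-J = -1*(-795) = 795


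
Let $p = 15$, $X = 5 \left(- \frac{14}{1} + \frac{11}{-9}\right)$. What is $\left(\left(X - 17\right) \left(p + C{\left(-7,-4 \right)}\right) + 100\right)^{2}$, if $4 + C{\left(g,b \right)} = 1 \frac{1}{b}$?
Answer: $\frac{262991089}{324} \approx 8.117 \cdot 10^{5}$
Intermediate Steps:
$X = - \frac{685}{9}$ ($X = 5 \left(\left(-14\right) 1 + 11 \left(- \frac{1}{9}\right)\right) = 5 \left(-14 - \frac{11}{9}\right) = 5 \left(- \frac{137}{9}\right) = - \frac{685}{9} \approx -76.111$)
$C{\left(g,b \right)} = -4 + \frac{1}{b}$ ($C{\left(g,b \right)} = -4 + 1 \frac{1}{b} = -4 + \frac{1}{b}$)
$\left(\left(X - 17\right) \left(p + C{\left(-7,-4 \right)}\right) + 100\right)^{2} = \left(\left(- \frac{685}{9} - 17\right) \left(15 - \left(4 - \frac{1}{-4}\right)\right) + 100\right)^{2} = \left(- \frac{838 \left(15 - \frac{17}{4}\right)}{9} + 100\right)^{2} = \left(\left(- \frac{838}{9}\right) \frac{43}{4} + 100\right)^{2} = \left(- \frac{18017}{18} + 100\right)^{2} = \left(- \frac{16217}{18}\right)^{2} = \frac{262991089}{324}$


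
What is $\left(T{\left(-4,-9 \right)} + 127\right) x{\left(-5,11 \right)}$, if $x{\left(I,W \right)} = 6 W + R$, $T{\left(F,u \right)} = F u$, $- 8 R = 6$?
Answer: $\frac{42543}{4} \approx 10636.0$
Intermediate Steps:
$R = - \frac{3}{4}$ ($R = \left(- \frac{1}{8}\right) 6 = - \frac{3}{4} \approx -0.75$)
$x{\left(I,W \right)} = - \frac{3}{4} + 6 W$ ($x{\left(I,W \right)} = 6 W - \frac{3}{4} = - \frac{3}{4} + 6 W$)
$\left(T{\left(-4,-9 \right)} + 127\right) x{\left(-5,11 \right)} = \left(\left(-4\right) \left(-9\right) + 127\right) \left(- \frac{3}{4} + 6 \cdot 11\right) = \left(36 + 127\right) \left(- \frac{3}{4} + 66\right) = 163 \cdot \frac{261}{4} = \frac{42543}{4}$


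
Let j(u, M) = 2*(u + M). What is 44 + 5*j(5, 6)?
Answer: 154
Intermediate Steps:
j(u, M) = 2*M + 2*u (j(u, M) = 2*(M + u) = 2*M + 2*u)
44 + 5*j(5, 6) = 44 + 5*(2*6 + 2*5) = 44 + 5*(12 + 10) = 44 + 5*22 = 44 + 110 = 154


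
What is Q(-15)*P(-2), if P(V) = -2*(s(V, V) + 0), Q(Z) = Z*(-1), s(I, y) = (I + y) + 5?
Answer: -30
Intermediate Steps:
s(I, y) = 5 + I + y
Q(Z) = -Z
P(V) = -10 - 4*V (P(V) = -2*((5 + V + V) + 0) = -2*((5 + 2*V) + 0) = -2*(5 + 2*V) = -10 - 4*V)
Q(-15)*P(-2) = (-1*(-15))*(-10 - 4*(-2)) = 15*(-10 + 8) = 15*(-2) = -30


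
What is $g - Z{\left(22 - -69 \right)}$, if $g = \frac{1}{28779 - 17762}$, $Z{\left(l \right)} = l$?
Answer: $- \frac{1002546}{11017} \approx -91.0$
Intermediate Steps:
$g = \frac{1}{11017} \approx 9.0769 \cdot 10^{-5}$
$g - Z{\left(22 - -69 \right)} = \frac{1}{11017} - \left(22 - -69\right) = \frac{1}{11017} - \left(22 + 69\right) = \frac{1}{11017} - 91 = - \frac{1002546}{11017}$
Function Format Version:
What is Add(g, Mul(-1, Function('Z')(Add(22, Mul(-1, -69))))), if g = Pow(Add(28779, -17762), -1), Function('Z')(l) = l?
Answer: Rational(-1002546, 11017) ≈ -91.000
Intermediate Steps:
g = Rational(1, 11017) (g = Pow(11017, -1) = Rational(1, 11017) ≈ 9.0769e-5)
Add(g, Mul(-1, Function('Z')(Add(22, Mul(-1, -69))))) = Add(Rational(1, 11017), Mul(-1, Add(22, Mul(-1, -69)))) = Add(Rational(1, 11017), Mul(-1, Add(22, 69))) = Add(Rational(1, 11017), Mul(-1, 91)) = Add(Rational(1, 11017), -91) = Rational(-1002546, 11017)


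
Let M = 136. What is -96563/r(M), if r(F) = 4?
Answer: -96563/4 ≈ -24141.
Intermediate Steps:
-96563/r(M) = -96563/4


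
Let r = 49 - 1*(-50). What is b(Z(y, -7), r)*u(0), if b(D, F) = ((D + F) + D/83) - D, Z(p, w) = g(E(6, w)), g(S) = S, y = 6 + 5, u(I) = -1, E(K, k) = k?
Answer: -8210/83 ≈ -98.916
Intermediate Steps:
y = 11
Z(p, w) = w
r = 99 (r = 49 + 50 = 99)
b(D, F) = F + D/83 (b(D, F) = ((D + F) + D*(1/83)) - D = ((D + F) + D/83) - D = (F + 84*D/83) - D = F + D/83)
b(Z(y, -7), r)*u(0) = (99 + (1/83)*(-7))*(-1) = (99 - 7/83)*(-1) = (8210/83)*(-1) = -8210/83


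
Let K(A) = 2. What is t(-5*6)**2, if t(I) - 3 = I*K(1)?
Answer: 3249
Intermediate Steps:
t(I) = 3 + 2*I (t(I) = 3 + I*2 = 3 + 2*I)
t(-5*6)**2 = (3 + 2*(-5*6))**2 = (3 + 2*(-30))**2 = (3 - 60)**2 = (-57)**2 = 3249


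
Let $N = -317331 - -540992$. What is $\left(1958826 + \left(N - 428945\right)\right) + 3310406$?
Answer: $5063948$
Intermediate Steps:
$N = 223661$ ($N = -317331 + 540992 = 223661$)
$\left(1958826 + \left(N - 428945\right)\right) + 3310406 = \left(1958826 + \left(223661 - 428945\right)\right) + 3310406 = \left(1958826 - 205284\right) + 3310406 = 1753542 + 3310406 = 5063948$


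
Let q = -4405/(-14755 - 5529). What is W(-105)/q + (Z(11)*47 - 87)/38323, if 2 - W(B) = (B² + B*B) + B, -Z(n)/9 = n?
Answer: -17057274390976/168812815 ≈ -1.0104e+5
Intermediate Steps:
Z(n) = -9*n
W(B) = 2 - B - 2*B² (W(B) = 2 - ((B² + B*B) + B) = 2 - ((B² + B²) + B) = 2 - (2*B² + B) = 2 - (B + 2*B²) = 2 + (-B - 2*B²) = 2 - B - 2*B²)
q = 4405/20284 (q = -4405/(-20284) = -4405*(-1/20284) = 4405/20284 ≈ 0.21717)
W(-105)/q + (Z(11)*47 - 87)/38323 = (2 - 1*(-105) - 2*(-105)²)/(4405/20284) + (-9*11*47 - 87)/38323 = (2 + 105 - 2*11025)*(20284/4405) + (-99*47 - 87)*(1/38323) = (2 + 105 - 22050)*(20284/4405) + (-4653 - 87)*(1/38323) = -21943*20284/4405 - 4740*1/38323 = -445091812/4405 - 4740/38323 = -17057274390976/168812815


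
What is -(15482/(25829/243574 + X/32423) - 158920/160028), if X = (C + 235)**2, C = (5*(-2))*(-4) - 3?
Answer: -4890808392558152358/754453305547381 ≈ -6482.6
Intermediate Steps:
C = 37 (C = -10*(-4) - 3 = 40 - 3 = 37)
X = 73984 (X = (37 + 235)**2 = 272**2 = 73984)
-(15482/(25829/243574 + X/32423) - 158920/160028) = -(15482/(25829/243574 + 73984/32423) - 158920/160028) = -(15482/(25829*(1/243574) + 73984*(1/32423)) - 158920*1/160028) = -(15482/(25829/243574 + 73984/32423) - 39730/40007) = -(15482/(18858032483/7897399802) - 39730/40007) = -(15482*(7897399802/18858032483) - 39730/40007) = -(122267543734564/18858032483 - 39730/40007) = -1*4890808392558152358/754453305547381 = -4890808392558152358/754453305547381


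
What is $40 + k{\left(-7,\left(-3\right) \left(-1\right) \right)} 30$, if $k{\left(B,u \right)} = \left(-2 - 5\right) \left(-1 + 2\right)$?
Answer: $-170$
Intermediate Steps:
$k{\left(B,u \right)} = -7$ ($k{\left(B,u \right)} = \left(-7\right) 1 = -7$)
$40 + k{\left(-7,\left(-3\right) \left(-1\right) \right)} 30 = 40 - 210 = -170$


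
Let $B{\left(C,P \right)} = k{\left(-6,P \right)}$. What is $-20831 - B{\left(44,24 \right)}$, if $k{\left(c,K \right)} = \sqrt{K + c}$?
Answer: $-20831 - 3 \sqrt{2} \approx -20835.0$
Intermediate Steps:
$B{\left(C,P \right)} = \sqrt{-6 + P}$ ($B{\left(C,P \right)} = \sqrt{P - 6} = \sqrt{-6 + P}$)
$-20831 - B{\left(44,24 \right)} = -20831 - \sqrt{-6 + 24} = -20831 - \sqrt{18} = -20831 - 3 \sqrt{2}$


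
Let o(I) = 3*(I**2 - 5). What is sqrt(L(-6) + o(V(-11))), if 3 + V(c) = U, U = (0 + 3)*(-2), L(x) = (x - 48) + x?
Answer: 2*sqrt(42) ≈ 12.961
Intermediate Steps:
L(x) = -48 + 2*x (L(x) = (-48 + x) + x = -48 + 2*x)
U = -6 (U = 3*(-2) = -6)
V(c) = -9 (V(c) = -3 - 6 = -9)
o(I) = -15 + 3*I**2 (o(I) = 3*(-5 + I**2) = -15 + 3*I**2)
sqrt(L(-6) + o(V(-11))) = sqrt((-48 + 2*(-6)) + (-15 + 3*(-9)**2)) = sqrt((-48 - 12) + (-15 + 3*81)) = sqrt(-60 + (-15 + 243)) = sqrt(-60 + 228) = sqrt(168) = 2*sqrt(42)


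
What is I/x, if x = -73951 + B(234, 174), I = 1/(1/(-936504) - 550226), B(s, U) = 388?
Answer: 312168/12635397888520505 ≈ 2.4706e-11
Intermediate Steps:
I = -936504/515288849905 (I = 1/(-1/936504 - 550226) = 1/(-515288849905/936504) = -936504/515288849905 ≈ -1.8174e-6)
x = -73563 (x = -73951 + 388 = -73563)
I/x = -936504/515288849905/(-73563) = -936504/515288849905*(-1/73563) = 312168/12635397888520505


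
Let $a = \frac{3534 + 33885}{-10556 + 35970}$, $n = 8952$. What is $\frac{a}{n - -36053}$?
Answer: $\frac{37419}{1143757070} \approx 3.2716 \cdot 10^{-5}$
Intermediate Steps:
$a = \frac{37419}{25414} \approx 1.4724$
$\frac{a}{n - -36053} = \frac{37419}{25414 \left(8952 - -36053\right)} = \frac{37419}{25414 \left(8952 + 36053\right)} = \frac{37419}{25414 \cdot 45005} = \frac{37419}{25414} \cdot \frac{1}{45005} = \frac{37419}{1143757070}$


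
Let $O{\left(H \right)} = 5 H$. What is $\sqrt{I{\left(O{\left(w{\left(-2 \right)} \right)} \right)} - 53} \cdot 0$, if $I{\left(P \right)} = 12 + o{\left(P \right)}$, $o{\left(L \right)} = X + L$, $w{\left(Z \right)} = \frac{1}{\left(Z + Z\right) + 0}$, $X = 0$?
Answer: $0$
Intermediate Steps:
$w{\left(Z \right)} = \frac{1}{2 Z}$ ($w{\left(Z \right)} = \frac{1}{2 Z + 0} = \frac{1}{2 Z}$)
$o{\left(L \right)} = L$ ($o{\left(L \right)} = 0 + L = L$)
$I{\left(P \right)} = 12 + P$
$\sqrt{I{\left(O{\left(w{\left(-2 \right)} \right)} \right)} - 53} \cdot 0 = \sqrt{\left(12 + 5 \frac{1}{2 \left(-2\right)}\right) - 53} \cdot 0 = \sqrt{\left(12 + 5 \cdot \frac{1}{2} \left(- \frac{1}{2}\right)\right) - 53} \cdot 0 = \sqrt{\left(12 + 5 \left(- \frac{1}{4}\right)\right) - 53} \cdot 0 = \sqrt{\left(12 - \frac{5}{4}\right) - 53} \cdot 0 = \sqrt{\frac{43}{4} - 53} \cdot 0 = \sqrt{- \frac{169}{4}} \cdot 0 = \frac{13 i}{2} \cdot 0 = 0$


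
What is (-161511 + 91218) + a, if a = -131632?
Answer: -201925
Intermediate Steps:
(-161511 + 91218) + a = (-161511 + 91218) - 131632 = -70293 - 131632 = -201925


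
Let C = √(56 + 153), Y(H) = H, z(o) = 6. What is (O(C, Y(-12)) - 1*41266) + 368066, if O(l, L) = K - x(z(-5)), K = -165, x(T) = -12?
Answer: 326647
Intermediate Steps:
C = √209 ≈ 14.457
O(l, L) = -153 (O(l, L) = -165 - 1*(-12) = -165 + 12 = -153)
(O(C, Y(-12)) - 1*41266) + 368066 = (-153 - 1*41266) + 368066 = (-153 - 41266) + 368066 = -41419 + 368066 = 326647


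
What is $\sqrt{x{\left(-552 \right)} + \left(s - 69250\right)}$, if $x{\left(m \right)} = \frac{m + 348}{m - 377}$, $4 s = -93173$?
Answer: $\frac{3 i \sqrt{35497079781}}{1858} \approx 304.21 i$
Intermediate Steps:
$s = - \frac{93173}{4}$ ($s = \frac{1}{4} \left(-93173\right) = - \frac{93173}{4} \approx -23293.0$)
$x{\left(m \right)} = \frac{348 + m}{-377 + m}$
$\sqrt{x{\left(-552 \right)} + \left(s - 69250\right)} = \sqrt{\frac{348 - 552}{-377 - 552} - \frac{370173}{4}} = \sqrt{\frac{1}{-929} \left(-204\right) - \frac{370173}{4}} = \sqrt{\left(- \frac{1}{929}\right) \left(-204\right) - \frac{370173}{4}} = \sqrt{\frac{204}{929} - \frac{370173}{4}} = \sqrt{- \frac{343889901}{3716}} = \frac{3 i \sqrt{35497079781}}{1858}$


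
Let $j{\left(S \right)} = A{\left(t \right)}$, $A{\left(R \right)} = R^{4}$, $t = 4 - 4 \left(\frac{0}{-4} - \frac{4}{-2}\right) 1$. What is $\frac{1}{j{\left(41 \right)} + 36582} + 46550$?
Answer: $\frac{1714808901}{36838} \approx 46550.0$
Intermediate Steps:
$t = -4$ ($t = 4 - 4 \left(0 \left(- \frac{1}{4}\right) - -2\right) 1 = 4 - 4 \left(0 + 2\right) 1 = 4 - 4 \cdot 2 \cdot 1 = 4 - 8 \cdot 1 = 4 - 8 = -4$)
$j{\left(S \right)} = 256$ ($j{\left(S \right)} = \left(-4\right)^{4} = 256$)
$\frac{1}{j{\left(41 \right)} + 36582} + 46550 = \frac{1}{256 + 36582} + 46550 = \frac{1}{36838} + 46550 = \frac{1714808901}{36838}$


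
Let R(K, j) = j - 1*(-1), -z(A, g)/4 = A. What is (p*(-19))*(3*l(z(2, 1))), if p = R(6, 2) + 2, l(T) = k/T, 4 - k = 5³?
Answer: -34485/8 ≈ -4310.6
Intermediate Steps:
z(A, g) = -4*A
k = -121 (k = 4 - 1*5³ = 4 - 1*125 = 4 - 125 = -121)
R(K, j) = 1 + j (R(K, j) = j + 1 = 1 + j)
l(T) = -121/T
p = 5 (p = (1 + 2) + 2 = 3 + 2 = 5)
(p*(-19))*(3*l(z(2, 1))) = (5*(-19))*(3*(-121/((-4*2)))) = -285*(-121/(-8)) = -285*(-121*(-⅛)) = -285*121/8 = -95*363/8 = -34485/8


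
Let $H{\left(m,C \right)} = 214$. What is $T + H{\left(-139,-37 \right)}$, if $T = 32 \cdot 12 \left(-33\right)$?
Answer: $-12458$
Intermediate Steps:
$T = -12672$ ($T = 384 \left(-33\right) = -12672$)
$T + H{\left(-139,-37 \right)} = -12672 + 214 = -12458$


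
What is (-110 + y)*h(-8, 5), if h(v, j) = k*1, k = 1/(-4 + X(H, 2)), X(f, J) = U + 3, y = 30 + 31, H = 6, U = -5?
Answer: 49/6 ≈ 8.1667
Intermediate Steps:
y = 61
X(f, J) = -2 (X(f, J) = -5 + 3 = -2)
k = -1/6 (k = 1/(-4 - 2) = 1/(-6) = -1/6 ≈ -0.16667)
h(v, j) = -1/6 (h(v, j) = -1/6*1 = -1/6)
(-110 + y)*h(-8, 5) = (-110 + 61)*(-1/6) = -49*(-1/6) = 49/6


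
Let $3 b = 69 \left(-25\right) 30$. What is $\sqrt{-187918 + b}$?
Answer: $4 i \sqrt{12823} \approx 452.95 i$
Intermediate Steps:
$b = -17250$ ($b = \frac{69 \left(-25\right) 30}{3} = \frac{\left(-1725\right) 30}{3} = \frac{1}{3} \left(-51750\right) = -17250$)
$\sqrt{-187918 + b} = \sqrt{-187918 - 17250} = \sqrt{-205168} = 4 i \sqrt{12823}$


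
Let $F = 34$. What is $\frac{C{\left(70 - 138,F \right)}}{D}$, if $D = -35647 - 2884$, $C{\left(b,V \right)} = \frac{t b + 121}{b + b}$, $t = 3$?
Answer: $- \frac{83}{5240216} \approx -1.5839 \cdot 10^{-5}$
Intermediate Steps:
$C{\left(b,V \right)} = \frac{121 + 3 b}{2 b}$ ($C{\left(b,V \right)} = \frac{3 b + 121}{b + b} = \frac{121 + 3 b}{2 b}$)
$D = -38531$ ($D = -35647 - 2884 = -38531$)
$\frac{C{\left(70 - 138,F \right)}}{D} = \frac{\frac{1}{2} \frac{1}{70 - 138} \left(121 + 3 \left(70 - 138\right)\right)}{-38531} = \frac{121 + 3 \left(70 - 138\right)}{2 \left(70 - 138\right)} \left(- \frac{1}{38531}\right) = \frac{121 + 3 \left(-68\right)}{2 \left(-68\right)} \left(- \frac{1}{38531}\right) = \frac{1}{2} \left(- \frac{1}{68}\right) \left(121 - 204\right) \left(- \frac{1}{38531}\right) = \frac{1}{2} \left(- \frac{1}{68}\right) \left(-83\right) \left(- \frac{1}{38531}\right) = \frac{83}{136} \left(- \frac{1}{38531}\right) = - \frac{83}{5240216}$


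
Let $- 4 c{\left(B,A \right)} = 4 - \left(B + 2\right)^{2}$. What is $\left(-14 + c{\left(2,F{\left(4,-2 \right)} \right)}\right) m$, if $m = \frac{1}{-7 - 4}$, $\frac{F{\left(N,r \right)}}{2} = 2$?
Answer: $1$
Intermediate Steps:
$F{\left(N,r \right)} = 4$ ($F{\left(N,r \right)} = 2 \cdot 2 = 4$)
$c{\left(B,A \right)} = -1 + \frac{\left(2 + B\right)^{2}}{4}$ ($c{\left(B,A \right)} = - \frac{4 - \left(B + 2\right)^{2}}{4} = - \frac{4 - \left(2 + B\right)^{2}}{4} = -1 + \frac{\left(2 + B\right)^{2}}{4}$)
$m = - \frac{1}{11}$ ($m = \frac{1}{-7 - 4} = \frac{1}{-11} = - \frac{1}{11} \approx -0.090909$)
$\left(-14 + c{\left(2,F{\left(4,-2 \right)} \right)}\right) m = \left(-14 + \frac{1}{4} \cdot 2 \left(4 + 2\right)\right) \left(- \frac{1}{11}\right) = \left(-14 + \frac{1}{4} \cdot 2 \cdot 6\right) \left(- \frac{1}{11}\right) = \left(-14 + 3\right) \left(- \frac{1}{11}\right) = \left(-11\right) \left(- \frac{1}{11}\right) = 1$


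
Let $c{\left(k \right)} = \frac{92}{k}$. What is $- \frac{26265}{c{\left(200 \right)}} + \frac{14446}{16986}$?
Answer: $- \frac{11153266121}{195339} \approx -57097.0$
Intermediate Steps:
$- \frac{26265}{c{\left(200 \right)}} + \frac{14446}{16986} = - \frac{26265}{92 \cdot \frac{1}{200}} + \frac{14446}{16986} = - \frac{26265}{92 \cdot \frac{1}{200}} + 14446 \cdot \frac{1}{16986} = - \frac{26265}{\frac{23}{50}} + \frac{7223}{8493} = \left(-26265\right) \frac{50}{23} + \frac{7223}{8493} = - \frac{1313250}{23} + \frac{7223}{8493} = - \frac{11153266121}{195339}$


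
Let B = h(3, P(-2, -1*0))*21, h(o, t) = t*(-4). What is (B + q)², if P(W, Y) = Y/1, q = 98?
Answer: 9604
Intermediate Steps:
P(W, Y) = Y (P(W, Y) = Y*1 = Y)
h(o, t) = -4*t
B = 0 (B = -(-4)*0*21 = -4*0*21 = 0*21 = 0)
(B + q)² = (0 + 98)² = 98² = 9604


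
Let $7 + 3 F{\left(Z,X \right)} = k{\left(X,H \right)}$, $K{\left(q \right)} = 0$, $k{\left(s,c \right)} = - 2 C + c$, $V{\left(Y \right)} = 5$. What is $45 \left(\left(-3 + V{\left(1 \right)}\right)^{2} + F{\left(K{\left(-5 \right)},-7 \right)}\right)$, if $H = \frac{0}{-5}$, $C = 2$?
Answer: $15$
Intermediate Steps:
$H = 0$ ($H = 0 \left(- \frac{1}{5}\right) = 0$)
$k{\left(s,c \right)} = -4 + c$ ($k{\left(s,c \right)} = \left(-2\right) 2 + c = -4 + c$)
$F{\left(Z,X \right)} = - \frac{11}{3}$ ($F{\left(Z,X \right)} = - \frac{7}{3} + \frac{-4 + 0}{3} = - \frac{7}{3} + \frac{1}{3} \left(-4\right) = - \frac{7}{3} - \frac{4}{3} = - \frac{11}{3}$)
$45 \left(\left(-3 + V{\left(1 \right)}\right)^{2} + F{\left(K{\left(-5 \right)},-7 \right)}\right) = 45 \left(\left(-3 + 5\right)^{2} - \frac{11}{3}\right) = 45 \left(2^{2} - \frac{11}{3}\right) = 45 \left(4 - \frac{11}{3}\right) = 45 \cdot \frac{1}{3} = 15$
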